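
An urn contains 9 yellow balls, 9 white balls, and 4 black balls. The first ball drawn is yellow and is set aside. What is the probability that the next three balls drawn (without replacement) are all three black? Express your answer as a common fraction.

2/665

After the first draw, 4 of the remaining 21 balls are black.
P = 4/21 × 3/20 × 2/19 = 24/7980 = 2/665.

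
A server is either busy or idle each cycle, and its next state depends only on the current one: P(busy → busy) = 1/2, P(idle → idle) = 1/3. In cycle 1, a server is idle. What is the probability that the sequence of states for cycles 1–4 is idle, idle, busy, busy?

1/9

Cycle 1 is given. For each transition, use the conditional probability from the current state:
P(idle | idle) = 1/3; P(busy | idle) = 2/3; P(busy | busy) = 1/2.
P = 1/3 × 2/3 × 1/2 = 2/18 = 1/9.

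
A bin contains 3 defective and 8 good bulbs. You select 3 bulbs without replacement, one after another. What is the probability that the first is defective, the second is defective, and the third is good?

Chain rule:
P = 3/11 × 2/10 × 8/9 = 48/990 = 8/165.

8/165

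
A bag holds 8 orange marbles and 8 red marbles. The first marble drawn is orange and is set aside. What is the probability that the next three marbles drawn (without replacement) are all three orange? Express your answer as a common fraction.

1/13

With the first marble removed, 7 orange remain out of 15.
P = 7/15 × 6/14 × 5/13 = 210/2730 = 1/13.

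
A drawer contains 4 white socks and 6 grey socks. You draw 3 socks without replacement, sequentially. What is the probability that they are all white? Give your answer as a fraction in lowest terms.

P = 4/10 × 3/9 × 2/8 = 24/720 = 1/30.

1/30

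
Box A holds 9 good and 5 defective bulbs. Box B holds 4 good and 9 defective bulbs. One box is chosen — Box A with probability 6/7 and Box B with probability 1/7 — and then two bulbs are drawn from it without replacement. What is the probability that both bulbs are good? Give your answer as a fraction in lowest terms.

From Box A: P(both good) = (9/14)(8/13) = 36/91.
From Box B: P(both good) = (4/13)(3/12) = 1/13.
Total probability = (6/7)(36/91) + (1/7)(1/13) = 223/637.

223/637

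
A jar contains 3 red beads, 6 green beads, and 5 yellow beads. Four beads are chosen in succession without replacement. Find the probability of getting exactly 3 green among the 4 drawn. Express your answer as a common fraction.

160/1001

One ordering (green drawn first) has probability 6/14 × 5/13 × 4/12 × 8/11 = 960/24024 = 40/1001.
There are C(4,3) = 4 such orderings, each equally likely, so P = 4 × 40/1001 = 160/1001.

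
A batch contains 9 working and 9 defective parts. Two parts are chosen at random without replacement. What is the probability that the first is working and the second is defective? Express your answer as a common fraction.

9/34

Multiply the probability of each draw given the previous ones:
P = 9/18 × 9/17 = 81/306 = 9/34.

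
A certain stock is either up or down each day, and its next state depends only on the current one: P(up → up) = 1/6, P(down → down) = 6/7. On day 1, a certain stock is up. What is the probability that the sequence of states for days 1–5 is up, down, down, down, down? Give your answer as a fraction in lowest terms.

Day 1 is given. For each transition, use the conditional probability from the current state:
P(down | up) = 5/6; P(down | down) = 6/7; P(down | down) = 6/7; P(down | down) = 6/7.
P = 5/6 × 6/7 × 6/7 × 6/7 = 1080/2058 = 180/343.

180/343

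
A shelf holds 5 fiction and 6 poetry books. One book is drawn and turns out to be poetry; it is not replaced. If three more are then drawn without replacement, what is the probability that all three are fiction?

With the first book removed, 5 fiction remain out of 10.
P = 5/10 × 4/9 × 3/8 = 60/720 = 1/12.

1/12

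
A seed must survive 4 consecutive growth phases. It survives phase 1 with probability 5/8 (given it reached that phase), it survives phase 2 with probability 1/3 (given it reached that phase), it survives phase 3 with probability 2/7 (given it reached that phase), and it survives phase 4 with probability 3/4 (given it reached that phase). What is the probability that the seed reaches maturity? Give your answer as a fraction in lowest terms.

Multiplying along the chain,
P = 5/8 × 1/3 × 2/7 × 3/4 = 30/672 = 5/112.

5/112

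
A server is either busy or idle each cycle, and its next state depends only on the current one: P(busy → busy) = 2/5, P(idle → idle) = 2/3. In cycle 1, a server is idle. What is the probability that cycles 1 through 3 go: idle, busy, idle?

Cycle 1 is given. For each transition, use the conditional probability from the current state:
P(busy | idle) = 1/3; P(idle | busy) = 3/5.
P = 1/3 × 3/5 = 3/15 = 1/5.

1/5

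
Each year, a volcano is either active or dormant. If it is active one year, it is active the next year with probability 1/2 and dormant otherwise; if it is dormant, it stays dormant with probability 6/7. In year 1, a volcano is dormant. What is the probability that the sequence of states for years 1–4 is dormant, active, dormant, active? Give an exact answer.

Year 1 is given. For each transition, use the conditional probability from the current state:
P(active | dormant) = 1/7; P(dormant | active) = 1/2; P(active | dormant) = 1/7.
P = 1/7 × 1/2 × 1/7 = 1/98.

1/98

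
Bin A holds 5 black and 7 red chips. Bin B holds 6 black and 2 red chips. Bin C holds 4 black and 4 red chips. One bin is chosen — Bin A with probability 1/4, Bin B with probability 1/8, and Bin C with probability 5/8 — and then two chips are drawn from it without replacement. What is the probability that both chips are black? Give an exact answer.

From Bin A: P(both black) = (5/12)(4/11) = 5/33.
From Bin B: P(both black) = (6/8)(5/7) = 15/28.
From Bin C: P(both black) = (4/8)(3/7) = 3/14.
Total probability = (1/4)(5/33) + (1/8)(15/28) + (5/8)(3/14) = 1765/7392.

1765/7392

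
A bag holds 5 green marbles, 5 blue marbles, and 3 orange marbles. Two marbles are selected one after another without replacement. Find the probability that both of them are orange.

1/26

P(every draw is orange) = 3/13 × 2/12 = 6/156 = 1/26.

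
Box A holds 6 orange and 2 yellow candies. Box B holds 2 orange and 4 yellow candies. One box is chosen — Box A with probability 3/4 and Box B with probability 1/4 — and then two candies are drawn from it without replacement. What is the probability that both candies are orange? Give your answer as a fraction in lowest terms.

From Box A: P(both orange) = (6/8)(5/7) = 15/28.
From Box B: P(both orange) = (2/6)(1/5) = 1/15.
Total probability = (3/4)(15/28) + (1/4)(1/15) = 703/1680.

703/1680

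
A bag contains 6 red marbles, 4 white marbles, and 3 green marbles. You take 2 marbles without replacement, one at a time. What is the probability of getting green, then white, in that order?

1/13

Each draw changes the counts, so multiply the conditional probabilities along the sequence:
P = 3/13 × 4/12 = 12/156 = 1/13.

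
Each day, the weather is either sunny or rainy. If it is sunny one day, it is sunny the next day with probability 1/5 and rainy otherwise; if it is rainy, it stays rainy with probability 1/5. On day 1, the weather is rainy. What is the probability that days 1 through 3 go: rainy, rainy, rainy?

Day 1 is given. For each transition, use the conditional probability from the current state:
P(rainy | rainy) = 1/5; P(rainy | rainy) = 1/5.
P = 1/5 × 1/5 = 1/25.

1/25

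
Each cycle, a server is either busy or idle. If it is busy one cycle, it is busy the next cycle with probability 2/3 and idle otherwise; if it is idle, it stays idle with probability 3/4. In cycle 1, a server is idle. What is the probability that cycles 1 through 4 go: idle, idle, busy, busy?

1/8

Cycle 1 is given. For each transition, use the conditional probability from the current state:
P(idle | idle) = 3/4; P(busy | idle) = 1/4; P(busy | busy) = 2/3.
P = 3/4 × 1/4 × 2/3 = 6/48 = 1/8.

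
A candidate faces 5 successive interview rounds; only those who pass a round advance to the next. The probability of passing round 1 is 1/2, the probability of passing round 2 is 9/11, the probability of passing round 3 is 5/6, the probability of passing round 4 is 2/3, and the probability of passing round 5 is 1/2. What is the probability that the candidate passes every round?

The events are sequential, so multiply the conditional probabilities:
P = 1/2 × 9/11 × 5/6 × 2/3 × 1/2 = 90/792 = 5/44.

5/44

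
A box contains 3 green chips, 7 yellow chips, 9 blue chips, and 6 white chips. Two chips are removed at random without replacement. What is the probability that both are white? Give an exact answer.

1/20

P(every draw is white) = 6/25 × 5/24 = 30/600 = 1/20.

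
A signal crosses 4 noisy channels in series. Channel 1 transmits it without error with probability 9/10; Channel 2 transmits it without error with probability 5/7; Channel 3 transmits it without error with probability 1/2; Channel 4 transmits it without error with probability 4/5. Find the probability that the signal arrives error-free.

Each stage is reached only if all earlier stages succeed, so
P = 9/10 × 5/7 × 1/2 × 4/5 = 180/700 = 9/35.

9/35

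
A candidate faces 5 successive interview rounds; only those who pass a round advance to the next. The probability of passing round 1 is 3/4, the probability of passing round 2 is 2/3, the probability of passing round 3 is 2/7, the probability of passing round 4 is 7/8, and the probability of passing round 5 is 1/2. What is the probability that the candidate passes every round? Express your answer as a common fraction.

1/16

The events are sequential, so multiply the conditional probabilities:
P = 3/4 × 2/3 × 2/7 × 7/8 × 1/2 = 84/1344 = 1/16.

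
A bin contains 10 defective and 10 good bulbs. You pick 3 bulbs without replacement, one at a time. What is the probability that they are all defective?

P(all defective) = 10/20 × 9/19 × 8/18 = 720/6840 = 2/19.

2/19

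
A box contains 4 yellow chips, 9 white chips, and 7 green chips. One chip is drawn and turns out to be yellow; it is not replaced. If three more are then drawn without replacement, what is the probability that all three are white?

With the first chip removed, 9 white remain out of 19.
P = 9/19 × 8/18 × 7/17 = 504/5814 = 28/323.

28/323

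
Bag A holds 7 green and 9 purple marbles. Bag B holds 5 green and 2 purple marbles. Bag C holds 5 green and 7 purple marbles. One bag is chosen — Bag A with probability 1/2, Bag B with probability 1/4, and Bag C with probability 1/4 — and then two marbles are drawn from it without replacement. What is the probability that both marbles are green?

4517/18480

From Bag A: P(both green) = (7/16)(6/15) = 7/40.
From Bag B: P(both green) = (5/7)(4/6) = 10/21.
From Bag C: P(both green) = (5/12)(4/11) = 5/33.
Total probability = (1/2)(7/40) + (1/4)(10/21) + (1/4)(5/33) = 4517/18480.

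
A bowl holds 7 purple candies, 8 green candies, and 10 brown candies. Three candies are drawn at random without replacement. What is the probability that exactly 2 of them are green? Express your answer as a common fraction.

119/575

One ordering (green drawn first) has probability 8/25 × 7/24 × 17/23 = 952/13800 = 119/1725.
There are C(3,2) = 3 such orderings, each equally likely, so P = 3 × 119/1725 = 119/575.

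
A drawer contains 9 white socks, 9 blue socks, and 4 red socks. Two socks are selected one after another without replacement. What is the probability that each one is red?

P(all red) = 4/22 × 3/21 = 12/462 = 2/77.

2/77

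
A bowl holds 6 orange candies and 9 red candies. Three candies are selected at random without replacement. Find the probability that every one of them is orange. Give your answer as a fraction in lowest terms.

4/91

P = 6/15 × 5/14 × 4/13 = 120/2730 = 4/91.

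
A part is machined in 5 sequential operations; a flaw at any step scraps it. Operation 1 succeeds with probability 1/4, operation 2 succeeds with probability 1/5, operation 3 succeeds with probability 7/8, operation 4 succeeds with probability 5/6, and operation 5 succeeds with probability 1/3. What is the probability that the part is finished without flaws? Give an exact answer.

The events are sequential, so multiply the conditional probabilities:
P = 1/4 × 1/5 × 7/8 × 5/6 × 1/3 = 35/2880 = 7/576.

7/576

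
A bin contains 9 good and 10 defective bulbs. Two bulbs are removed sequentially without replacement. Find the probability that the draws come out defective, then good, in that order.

5/19

Multiply the probability of each draw given the previous ones:
P = 10/19 × 9/18 = 90/342 = 5/19.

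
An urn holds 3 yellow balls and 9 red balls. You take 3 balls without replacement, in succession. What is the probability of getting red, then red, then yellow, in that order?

Chain rule:
P = 9/12 × 8/11 × 3/10 = 216/1320 = 9/55.

9/55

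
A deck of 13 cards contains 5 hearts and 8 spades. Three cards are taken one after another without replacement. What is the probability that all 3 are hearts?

P(all hearts) = 5/13 × 4/12 × 3/11 = 60/1716 = 5/143.

5/143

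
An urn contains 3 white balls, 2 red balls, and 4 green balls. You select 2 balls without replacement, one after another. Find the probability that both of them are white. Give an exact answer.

P(every draw is white) = 3/9 × 2/8 = 6/72 = 1/12.

1/12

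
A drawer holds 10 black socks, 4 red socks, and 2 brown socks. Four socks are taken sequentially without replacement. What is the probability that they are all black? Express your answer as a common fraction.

3/26

P(all black) = 10/16 × 9/15 × 8/14 × 7/13 = 5040/43680 = 3/26.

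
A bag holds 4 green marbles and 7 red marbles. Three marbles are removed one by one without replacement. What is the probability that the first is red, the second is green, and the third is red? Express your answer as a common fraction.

28/165

Chain rule:
P = 7/11 × 4/10 × 6/9 = 168/990 = 28/165.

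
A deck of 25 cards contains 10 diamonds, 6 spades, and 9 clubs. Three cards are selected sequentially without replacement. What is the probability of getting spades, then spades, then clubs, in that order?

9/460

Chain rule:
P = 6/25 × 5/24 × 9/23 = 270/13800 = 9/460.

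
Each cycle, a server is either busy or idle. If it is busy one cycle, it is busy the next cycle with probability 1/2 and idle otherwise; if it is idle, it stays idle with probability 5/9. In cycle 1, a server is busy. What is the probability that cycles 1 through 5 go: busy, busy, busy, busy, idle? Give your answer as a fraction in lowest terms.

Cycle 1 is given. For each transition, use the conditional probability from the current state:
P(busy | busy) = 1/2; P(busy | busy) = 1/2; P(busy | busy) = 1/2; P(idle | busy) = 1/2.
P = 1/2 × 1/2 × 1/2 × 1/2 = 1/16.

1/16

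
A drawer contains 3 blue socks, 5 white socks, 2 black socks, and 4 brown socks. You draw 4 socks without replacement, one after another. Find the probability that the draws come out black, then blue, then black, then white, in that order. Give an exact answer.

Multiply the probability of each draw given the previous ones:
P = 2/14 × 3/13 × 1/12 × 5/11 = 30/24024 = 5/4004.

5/4004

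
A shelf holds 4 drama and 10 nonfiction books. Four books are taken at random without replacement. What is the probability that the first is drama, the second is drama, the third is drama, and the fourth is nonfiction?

Each draw changes the counts, so multiply the conditional probabilities along the sequence:
P = 4/14 × 3/13 × 2/12 × 10/11 = 240/24024 = 10/1001.

10/1001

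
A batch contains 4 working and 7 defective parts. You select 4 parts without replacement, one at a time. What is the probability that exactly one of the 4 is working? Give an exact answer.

14/33

One ordering (working drawn first) has probability 4/11 × 7/10 × 6/9 × 5/8 = 840/7920 = 7/66.
There are C(4,1) = 4 such orderings, each equally likely, so P = 4 × 7/66 = 14/33.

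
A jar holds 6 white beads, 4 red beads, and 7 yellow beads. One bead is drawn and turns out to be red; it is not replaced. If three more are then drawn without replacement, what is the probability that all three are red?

1/560

With the first bead removed, 3 red remain out of 16.
P = 3/16 × 2/15 × 1/14 = 6/3360 = 1/560.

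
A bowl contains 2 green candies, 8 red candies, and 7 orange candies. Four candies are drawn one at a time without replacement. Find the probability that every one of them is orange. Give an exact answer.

1/68

P(all orange) = 7/17 × 6/16 × 5/15 × 4/14 = 840/57120 = 1/68.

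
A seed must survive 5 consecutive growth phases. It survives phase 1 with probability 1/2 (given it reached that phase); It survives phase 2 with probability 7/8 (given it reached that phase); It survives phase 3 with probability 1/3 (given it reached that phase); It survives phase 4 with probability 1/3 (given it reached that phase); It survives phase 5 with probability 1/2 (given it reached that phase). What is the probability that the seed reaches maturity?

7/288

Each stage is reached only if all earlier stages succeed, so
P = 1/2 × 7/8 × 1/3 × 1/3 × 1/2 = 7/288.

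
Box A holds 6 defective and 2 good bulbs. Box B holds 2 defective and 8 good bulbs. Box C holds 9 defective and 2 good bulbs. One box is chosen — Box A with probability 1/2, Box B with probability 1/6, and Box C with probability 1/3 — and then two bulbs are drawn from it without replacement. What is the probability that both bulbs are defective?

40727/83160

From Box A: P(both defective) = (6/8)(5/7) = 15/28.
From Box B: P(both defective) = (2/10)(1/9) = 1/45.
From Box C: P(both defective) = (9/11)(8/10) = 36/55.
Total probability = (1/2)(15/28) + (1/6)(1/45) + (1/3)(36/55) = 40727/83160.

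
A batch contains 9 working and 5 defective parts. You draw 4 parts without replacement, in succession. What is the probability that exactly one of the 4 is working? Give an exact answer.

90/1001

One ordering (working drawn first) has probability 9/14 × 5/13 × 4/12 × 3/11 = 540/24024 = 45/2002.
There are C(4,1) = 4 such orderings, each equally likely, so P = 4 × 45/2002 = 90/1001.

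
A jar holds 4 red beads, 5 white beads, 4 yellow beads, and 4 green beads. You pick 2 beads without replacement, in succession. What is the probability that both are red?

3/68

P(all red) = 4/17 × 3/16 = 12/272 = 3/68.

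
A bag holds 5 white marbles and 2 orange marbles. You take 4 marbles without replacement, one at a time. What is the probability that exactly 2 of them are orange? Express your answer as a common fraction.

2/7

One ordering (orange drawn first) has probability 2/7 × 1/6 × 5/5 × 4/4 = 40/840 = 1/21.
There are C(4,2) = 6 such orderings, each equally likely, so P = 6 × 1/21 = 2/7.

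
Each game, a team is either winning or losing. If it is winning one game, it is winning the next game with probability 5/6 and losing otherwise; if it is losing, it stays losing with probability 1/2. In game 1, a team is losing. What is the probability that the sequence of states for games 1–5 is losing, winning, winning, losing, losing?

5/144

Game 1 is given. For each transition, use the conditional probability from the current state:
P(winning | losing) = 1/2; P(winning | winning) = 5/6; P(losing | winning) = 1/6; P(losing | losing) = 1/2.
P = 1/2 × 5/6 × 1/6 × 1/2 = 5/144.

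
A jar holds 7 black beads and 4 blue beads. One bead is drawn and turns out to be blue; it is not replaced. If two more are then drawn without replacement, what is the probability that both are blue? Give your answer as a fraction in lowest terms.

After the first draw, 3 of the remaining 10 beads are blue.
P = 3/10 × 2/9 = 6/90 = 1/15.

1/15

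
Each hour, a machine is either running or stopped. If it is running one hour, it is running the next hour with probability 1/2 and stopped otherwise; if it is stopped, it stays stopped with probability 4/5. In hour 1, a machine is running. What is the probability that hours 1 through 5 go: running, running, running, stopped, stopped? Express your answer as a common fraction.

Hour 1 is given. For each transition, use the conditional probability from the current state:
P(running | running) = 1/2; P(running | running) = 1/2; P(stopped | running) = 1/2; P(stopped | stopped) = 4/5.
P = 1/2 × 1/2 × 1/2 × 4/5 = 4/40 = 1/10.

1/10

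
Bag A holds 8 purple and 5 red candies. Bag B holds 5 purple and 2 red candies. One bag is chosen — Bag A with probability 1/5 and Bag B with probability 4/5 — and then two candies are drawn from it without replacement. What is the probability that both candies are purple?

From Bag A: P(both purple) = (8/13)(7/12) = 14/39.
From Bag B: P(both purple) = (5/7)(4/6) = 10/21.
Total probability = (1/5)(14/39) + (4/5)(10/21) = 206/455.

206/455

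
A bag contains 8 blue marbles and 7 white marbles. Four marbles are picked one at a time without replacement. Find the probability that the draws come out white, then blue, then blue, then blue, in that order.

14/195

Each draw changes the counts, so multiply the conditional probabilities along the sequence:
P = 7/15 × 8/14 × 7/13 × 6/12 = 2352/32760 = 14/195.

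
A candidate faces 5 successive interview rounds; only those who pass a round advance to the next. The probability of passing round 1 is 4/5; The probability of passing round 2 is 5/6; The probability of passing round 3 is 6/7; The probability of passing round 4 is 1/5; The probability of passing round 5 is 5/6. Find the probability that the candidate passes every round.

2/21

Multiplying along the chain,
P = 4/5 × 5/6 × 6/7 × 1/5 × 5/6 = 600/6300 = 2/21.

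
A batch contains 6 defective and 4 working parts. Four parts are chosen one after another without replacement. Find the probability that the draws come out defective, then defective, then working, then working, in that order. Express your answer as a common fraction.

1/14

Chain rule:
P = 6/10 × 5/9 × 4/8 × 3/7 = 360/5040 = 1/14.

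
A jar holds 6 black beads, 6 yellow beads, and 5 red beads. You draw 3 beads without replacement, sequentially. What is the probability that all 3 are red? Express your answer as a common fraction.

P(all red) = 5/17 × 4/16 × 3/15 = 60/4080 = 1/68.

1/68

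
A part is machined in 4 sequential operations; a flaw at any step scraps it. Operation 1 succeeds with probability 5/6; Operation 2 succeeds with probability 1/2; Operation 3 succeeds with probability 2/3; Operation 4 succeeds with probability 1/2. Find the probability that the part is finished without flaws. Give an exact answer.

5/36

The events are sequential, so multiply the conditional probabilities:
P = 5/6 × 1/2 × 2/3 × 1/2 = 10/72 = 5/36.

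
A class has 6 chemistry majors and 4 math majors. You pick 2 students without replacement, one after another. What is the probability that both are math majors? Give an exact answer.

P = 4/10 × 3/9 = 12/90 = 2/15.

2/15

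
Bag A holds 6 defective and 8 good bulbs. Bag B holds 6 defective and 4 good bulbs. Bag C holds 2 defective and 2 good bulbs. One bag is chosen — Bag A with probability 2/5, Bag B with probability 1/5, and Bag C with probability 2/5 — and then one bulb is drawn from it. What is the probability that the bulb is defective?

86/175

From Bag A: P(defective) = 6/14.
From Bag B: P(defective) = 6/10.
From Bag C: P(defective) = 2/4.
Total probability = (2/5)(6/14) + (1/5)(6/10) + (2/5)(2/4) = 86/175.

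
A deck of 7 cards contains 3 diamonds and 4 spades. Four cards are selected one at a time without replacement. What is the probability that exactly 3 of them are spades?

12/35

One ordering (spades drawn first) has probability 4/7 × 3/6 × 2/5 × 3/4 = 72/840 = 3/35.
There are C(4,3) = 4 such orderings, each equally likely, so P = 4 × 3/35 = 12/35.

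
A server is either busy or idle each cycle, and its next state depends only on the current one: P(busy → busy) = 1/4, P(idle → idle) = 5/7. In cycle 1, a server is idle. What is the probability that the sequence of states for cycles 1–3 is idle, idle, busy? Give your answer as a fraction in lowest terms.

10/49

Cycle 1 is given. For each transition, use the conditional probability from the current state:
P(idle | idle) = 5/7; P(busy | idle) = 2/7.
P = 5/7 × 2/7 = 10/49.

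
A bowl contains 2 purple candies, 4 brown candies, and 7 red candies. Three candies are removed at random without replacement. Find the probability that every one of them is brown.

P = 4/13 × 3/12 × 2/11 = 24/1716 = 2/143.

2/143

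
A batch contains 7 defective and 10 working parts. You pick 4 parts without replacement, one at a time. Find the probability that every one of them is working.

P(all working) = 10/17 × 9/16 × 8/15 × 7/14 = 5040/57120 = 3/34.

3/34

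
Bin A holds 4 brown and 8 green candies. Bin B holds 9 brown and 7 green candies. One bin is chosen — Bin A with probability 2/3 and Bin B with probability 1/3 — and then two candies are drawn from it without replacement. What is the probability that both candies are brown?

53/330

From Bin A: P(both brown) = (4/12)(3/11) = 1/11.
From Bin B: P(both brown) = (9/16)(8/15) = 3/10.
Total probability = (2/3)(1/11) + (1/3)(3/10) = 53/330.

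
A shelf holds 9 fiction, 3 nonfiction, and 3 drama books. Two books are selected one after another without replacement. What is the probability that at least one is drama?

P(no drama) = 12/15 × 11/14 = 132/210 = 22/35.
P(at least one) = 1 − 22/35 = 13/35.

13/35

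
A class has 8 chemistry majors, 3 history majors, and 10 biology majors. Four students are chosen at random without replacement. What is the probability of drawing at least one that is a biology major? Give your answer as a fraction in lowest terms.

377/399

P(no biology majors) = 11/21 × 10/20 × 9/19 × 8/18 = 7920/143640 = 22/399.
P(at least one) = 1 − 22/399 = 377/399.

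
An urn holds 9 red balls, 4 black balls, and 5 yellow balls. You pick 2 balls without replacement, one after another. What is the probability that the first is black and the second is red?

2/17

Multiply the probability of each draw given the previous ones:
P = 4/18 × 9/17 = 36/306 = 2/17.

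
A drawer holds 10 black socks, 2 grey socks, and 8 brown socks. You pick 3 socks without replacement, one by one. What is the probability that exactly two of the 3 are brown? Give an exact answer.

28/95

One ordering (brown drawn first) has probability 8/20 × 7/19 × 12/18 = 672/6840 = 28/285.
There are C(3,2) = 3 such orderings, each equally likely, so P = 3 × 28/285 = 28/95.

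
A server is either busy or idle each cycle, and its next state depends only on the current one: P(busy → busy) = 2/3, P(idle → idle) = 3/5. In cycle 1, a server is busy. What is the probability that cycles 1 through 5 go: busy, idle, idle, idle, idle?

Cycle 1 is given. For each transition, use the conditional probability from the current state:
P(idle | busy) = 1/3; P(idle | idle) = 3/5; P(idle | idle) = 3/5; P(idle | idle) = 3/5.
P = 1/3 × 3/5 × 3/5 × 3/5 = 27/375 = 9/125.

9/125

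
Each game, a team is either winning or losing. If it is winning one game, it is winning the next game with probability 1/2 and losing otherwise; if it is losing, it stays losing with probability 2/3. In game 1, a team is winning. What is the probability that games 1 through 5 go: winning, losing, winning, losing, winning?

Game 1 is given. For each transition, use the conditional probability from the current state:
P(losing | winning) = 1/2; P(winning | losing) = 1/3; P(losing | winning) = 1/2; P(winning | losing) = 1/3.
P = 1/2 × 1/3 × 1/2 × 1/3 = 1/36.

1/36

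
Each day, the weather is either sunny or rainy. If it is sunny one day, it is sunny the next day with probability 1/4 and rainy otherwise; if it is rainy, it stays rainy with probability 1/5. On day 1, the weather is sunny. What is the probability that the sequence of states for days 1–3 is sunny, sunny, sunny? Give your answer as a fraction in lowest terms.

1/16

Day 1 is given. For each transition, use the conditional probability from the current state:
P(sunny | sunny) = 1/4; P(sunny | sunny) = 1/4.
P = 1/4 × 1/4 = 1/16.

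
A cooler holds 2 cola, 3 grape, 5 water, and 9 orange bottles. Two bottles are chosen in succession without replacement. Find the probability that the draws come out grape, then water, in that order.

5/114

Multiply the probability of each draw given the previous ones:
P = 3/19 × 5/18 = 15/342 = 5/114.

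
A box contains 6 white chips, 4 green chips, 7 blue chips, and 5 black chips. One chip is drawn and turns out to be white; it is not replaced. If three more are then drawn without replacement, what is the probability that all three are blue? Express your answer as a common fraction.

After the first draw, 7 of the remaining 21 chips are blue.
P = 7/21 × 6/20 × 5/19 = 210/7980 = 1/38.

1/38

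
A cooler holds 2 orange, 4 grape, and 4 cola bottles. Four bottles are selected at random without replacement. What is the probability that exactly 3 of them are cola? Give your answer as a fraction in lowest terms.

4/35

One ordering (cola drawn first) has probability 4/10 × 3/9 × 2/8 × 6/7 = 144/5040 = 1/35.
There are C(4,3) = 4 such orderings, each equally likely, so P = 4 × 1/35 = 4/35.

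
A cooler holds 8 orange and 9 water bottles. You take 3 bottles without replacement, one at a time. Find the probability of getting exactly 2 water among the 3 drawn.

36/85

One ordering (water drawn first) has probability 9/17 × 8/16 × 8/15 = 576/4080 = 12/85.
There are C(3,2) = 3 such orderings, each equally likely, so P = 3 × 12/85 = 36/85.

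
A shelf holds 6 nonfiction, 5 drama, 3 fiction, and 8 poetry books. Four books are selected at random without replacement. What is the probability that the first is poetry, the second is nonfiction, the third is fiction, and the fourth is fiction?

Each draw changes the counts, so multiply the conditional probabilities along the sequence:
P = 8/22 × 6/21 × 3/20 × 2/19 = 288/175560 = 12/7315.

12/7315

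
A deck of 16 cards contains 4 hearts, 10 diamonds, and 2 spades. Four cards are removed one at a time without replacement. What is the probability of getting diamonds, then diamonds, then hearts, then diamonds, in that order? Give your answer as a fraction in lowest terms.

Chain rule:
P = 10/16 × 9/15 × 4/14 × 8/13 = 2880/43680 = 6/91.

6/91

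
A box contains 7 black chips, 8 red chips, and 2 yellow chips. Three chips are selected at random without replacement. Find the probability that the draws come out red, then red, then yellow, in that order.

Each draw changes the counts, so multiply the conditional probabilities along the sequence:
P = 8/17 × 7/16 × 2/15 = 112/4080 = 7/255.

7/255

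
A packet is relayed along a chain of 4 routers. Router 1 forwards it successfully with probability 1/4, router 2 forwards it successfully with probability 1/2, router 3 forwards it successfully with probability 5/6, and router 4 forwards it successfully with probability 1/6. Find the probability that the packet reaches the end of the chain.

Multiplying along the chain,
P = 1/4 × 1/2 × 5/6 × 1/6 = 5/288.

5/288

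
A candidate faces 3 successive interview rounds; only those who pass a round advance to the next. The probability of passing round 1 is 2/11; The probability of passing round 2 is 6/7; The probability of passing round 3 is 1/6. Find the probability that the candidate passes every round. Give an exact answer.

Multiplying along the chain,
P = 2/11 × 6/7 × 1/6 = 12/462 = 2/77.

2/77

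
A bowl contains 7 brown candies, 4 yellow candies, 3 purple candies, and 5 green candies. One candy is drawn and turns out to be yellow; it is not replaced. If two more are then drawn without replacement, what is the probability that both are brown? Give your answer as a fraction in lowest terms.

With the first candy removed, 7 brown remain out of 18.
P = 7/18 × 6/17 = 42/306 = 7/51.

7/51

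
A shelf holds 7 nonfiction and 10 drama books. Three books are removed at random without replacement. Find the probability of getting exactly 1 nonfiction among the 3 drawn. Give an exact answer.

63/136

One ordering (nonfiction drawn first) has probability 7/17 × 10/16 × 9/15 = 630/4080 = 21/136.
There are C(3,1) = 3 such orderings, each equally likely, so P = 3 × 21/136 = 63/136.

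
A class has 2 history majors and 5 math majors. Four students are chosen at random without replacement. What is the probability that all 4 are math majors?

P(every draw is a math major) = 5/7 × 4/6 × 3/5 × 2/4 = 120/840 = 1/7.

1/7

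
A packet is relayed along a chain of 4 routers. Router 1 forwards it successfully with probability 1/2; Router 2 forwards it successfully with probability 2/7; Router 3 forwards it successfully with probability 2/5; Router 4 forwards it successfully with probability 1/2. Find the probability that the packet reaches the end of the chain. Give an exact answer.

The events are sequential, so multiply the conditional probabilities:
P = 1/2 × 2/7 × 2/5 × 1/2 = 4/140 = 1/35.

1/35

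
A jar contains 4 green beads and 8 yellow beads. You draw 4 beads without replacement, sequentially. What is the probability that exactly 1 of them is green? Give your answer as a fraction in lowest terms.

One ordering (green drawn first) has probability 4/12 × 8/11 × 7/10 × 6/9 = 1344/11880 = 56/495.
There are C(4,1) = 4 such orderings, each equally likely, so P = 4 × 56/495 = 224/495.

224/495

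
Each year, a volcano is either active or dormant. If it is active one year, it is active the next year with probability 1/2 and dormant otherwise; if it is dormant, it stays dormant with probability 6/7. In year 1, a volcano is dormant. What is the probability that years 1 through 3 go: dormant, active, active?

1/14

Year 1 is given. For each transition, use the conditional probability from the current state:
P(active | dormant) = 1/7; P(active | active) = 1/2.
P = 1/7 × 1/2 = 1/14.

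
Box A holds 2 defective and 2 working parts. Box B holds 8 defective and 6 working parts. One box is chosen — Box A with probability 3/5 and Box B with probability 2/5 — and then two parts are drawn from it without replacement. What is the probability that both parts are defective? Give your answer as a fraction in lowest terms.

29/130

From Box A: P(both defective) = (2/4)(1/3) = 1/6.
From Box B: P(both defective) = (8/14)(7/13) = 4/13.
Total probability = (3/5)(1/6) + (2/5)(4/13) = 29/130.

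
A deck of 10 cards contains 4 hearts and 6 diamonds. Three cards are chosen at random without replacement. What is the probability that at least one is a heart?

5/6

P(no hearts) = 6/10 × 5/9 × 4/8 = 120/720 = 1/6.
P(at least one) = 1 − 1/6 = 5/6.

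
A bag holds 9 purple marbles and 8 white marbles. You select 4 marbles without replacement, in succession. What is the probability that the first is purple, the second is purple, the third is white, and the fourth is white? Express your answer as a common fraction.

6/85

Chain rule:
P = 9/17 × 8/16 × 8/15 × 7/14 = 4032/57120 = 6/85.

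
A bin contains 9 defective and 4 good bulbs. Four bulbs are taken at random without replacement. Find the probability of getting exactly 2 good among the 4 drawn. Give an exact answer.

One ordering (good drawn first) has probability 4/13 × 3/12 × 9/11 × 8/10 = 864/17160 = 36/715.
There are C(4,2) = 6 such orderings, each equally likely, so P = 6 × 36/715 = 216/715.

216/715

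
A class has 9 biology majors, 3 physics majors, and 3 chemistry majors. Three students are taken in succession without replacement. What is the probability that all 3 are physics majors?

P = 3/15 × 2/14 × 1/13 = 6/2730 = 1/455.

1/455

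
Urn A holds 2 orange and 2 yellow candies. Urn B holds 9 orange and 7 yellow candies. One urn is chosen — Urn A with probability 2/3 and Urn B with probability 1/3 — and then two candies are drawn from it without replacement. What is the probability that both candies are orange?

19/90

From Urn A: P(both orange) = (2/4)(1/3) = 1/6.
From Urn B: P(both orange) = (9/16)(8/15) = 3/10.
Total probability = (2/3)(1/6) + (1/3)(3/10) = 19/90.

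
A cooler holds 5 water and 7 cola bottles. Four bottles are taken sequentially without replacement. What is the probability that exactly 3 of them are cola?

35/99

One ordering (cola drawn first) has probability 7/12 × 6/11 × 5/10 × 5/9 = 1050/11880 = 35/396.
There are C(4,3) = 4 such orderings, each equally likely, so P = 4 × 35/396 = 35/99.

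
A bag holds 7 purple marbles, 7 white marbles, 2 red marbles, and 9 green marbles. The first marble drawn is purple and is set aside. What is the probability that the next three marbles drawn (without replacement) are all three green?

With the first marble removed, 9 green remain out of 24.
P = 9/24 × 8/23 × 7/22 = 504/12144 = 21/506.

21/506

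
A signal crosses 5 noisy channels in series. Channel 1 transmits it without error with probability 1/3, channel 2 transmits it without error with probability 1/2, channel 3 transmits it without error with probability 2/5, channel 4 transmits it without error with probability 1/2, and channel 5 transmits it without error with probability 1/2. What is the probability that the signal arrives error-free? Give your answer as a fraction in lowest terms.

The events are sequential, so multiply the conditional probabilities:
P = 1/3 × 1/2 × 2/5 × 1/2 × 1/2 = 2/120 = 1/60.

1/60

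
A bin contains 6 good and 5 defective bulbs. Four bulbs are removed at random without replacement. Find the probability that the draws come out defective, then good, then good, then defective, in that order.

Multiply the probability of each draw given the previous ones:
P = 5/11 × 6/10 × 5/9 × 4/8 = 600/7920 = 5/66.

5/66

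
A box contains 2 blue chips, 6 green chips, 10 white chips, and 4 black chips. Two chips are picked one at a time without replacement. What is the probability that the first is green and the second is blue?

Chain rule:
P = 6/22 × 2/21 = 12/462 = 2/77.

2/77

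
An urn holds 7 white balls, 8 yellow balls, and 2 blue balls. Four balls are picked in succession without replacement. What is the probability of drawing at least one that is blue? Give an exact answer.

29/68

P(no blue) = 15/17 × 14/16 × 13/15 × 12/14 = 32760/57120 = 39/68.
P(at least one) = 1 − 39/68 = 29/68.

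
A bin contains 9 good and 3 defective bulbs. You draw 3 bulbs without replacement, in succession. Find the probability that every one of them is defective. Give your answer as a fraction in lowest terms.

P(every draw is defective) = 3/12 × 2/11 × 1/10 = 6/1320 = 1/220.

1/220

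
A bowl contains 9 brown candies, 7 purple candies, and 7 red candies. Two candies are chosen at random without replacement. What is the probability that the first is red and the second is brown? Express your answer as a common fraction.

63/506

Each draw changes the counts, so multiply the conditional probabilities along the sequence:
P = 7/23 × 9/22 = 63/506.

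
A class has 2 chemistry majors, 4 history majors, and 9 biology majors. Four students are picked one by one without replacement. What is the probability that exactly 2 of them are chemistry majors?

One ordering (chemistry majors drawn first) has probability 2/15 × 1/14 × 13/13 × 12/12 = 312/32760 = 1/105.
There are C(4,2) = 6 such orderings, each equally likely, so P = 6 × 1/105 = 2/35.

2/35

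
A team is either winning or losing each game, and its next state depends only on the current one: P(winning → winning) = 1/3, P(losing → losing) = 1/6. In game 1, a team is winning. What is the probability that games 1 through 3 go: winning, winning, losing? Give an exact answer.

Game 1 is given. For each transition, use the conditional probability from the current state:
P(winning | winning) = 1/3; P(losing | winning) = 2/3.
P = 1/3 × 2/3 = 2/9.

2/9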